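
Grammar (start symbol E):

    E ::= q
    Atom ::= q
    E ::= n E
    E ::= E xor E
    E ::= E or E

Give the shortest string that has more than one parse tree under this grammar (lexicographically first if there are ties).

n q or q

length 1: no string has ≥2 trees
length 2: no string has ≥2 trees
length 3: no string has ≥2 trees
length 4: n q or q has 2 parse trees

Two derivations of n q or q:
  E ⇒ n E ⇒ n E or E ⇒ n q or E ⇒ n q or q
  E ⇒ E or E ⇒ n E or E ⇒ n q or E ⇒ n q or q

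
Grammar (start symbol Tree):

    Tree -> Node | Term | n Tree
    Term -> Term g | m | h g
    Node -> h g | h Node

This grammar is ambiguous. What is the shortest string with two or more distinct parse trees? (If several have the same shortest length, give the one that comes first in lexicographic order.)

h g

length 1: no string has ≥2 trees
length 2: h g has 2 parse trees

Two derivations of h g:
  Tree ⇒ Node ⇒ h g
  Tree ⇒ Term ⇒ h g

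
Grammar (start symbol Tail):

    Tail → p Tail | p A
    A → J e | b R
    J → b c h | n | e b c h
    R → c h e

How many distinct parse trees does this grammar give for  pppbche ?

2

Parse trees for pppbche:
  [Tail p [Tail p [Tail p [A [J b c h] e]]]]
  [Tail p [Tail p [Tail p [A b [R c h e]]]]]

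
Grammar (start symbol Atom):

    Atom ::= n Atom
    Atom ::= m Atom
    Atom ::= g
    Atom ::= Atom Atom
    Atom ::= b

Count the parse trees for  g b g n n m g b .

Parse trees for g b g n n m g b (showing first 6 of 29):
  [Atom [Atom g] [Atom [Atom b] [Atom [Atom g] [Atom n [Atom n [Atom m [Atom [Atom g] [Atom b]]]]]]]]
  [Atom [Atom g] [Atom [Atom b] [Atom [Atom g] [Atom n [Atom n [Atom [Atom m [Atom g]] [Atom b]]]]]]]
  [Atom [Atom g] [Atom [Atom b] [Atom [Atom g] [Atom n [Atom [Atom n [Atom m [Atom g]]] [Atom b]]]]]]
  [Atom [Atom g] [Atom [Atom b] [Atom [Atom g] [Atom [Atom n [Atom n [Atom m [Atom g]]]] [Atom b]]]]]
  [Atom [Atom g] [Atom [Atom b] [Atom [Atom [Atom g] [Atom n [Atom n [Atom m [Atom g]]]]] [Atom b]]]]
  [Atom [Atom g] [Atom [Atom [Atom b] [Atom g]] [Atom n [Atom n [Atom m [Atom [Atom g] [Atom b]]]]]]]

29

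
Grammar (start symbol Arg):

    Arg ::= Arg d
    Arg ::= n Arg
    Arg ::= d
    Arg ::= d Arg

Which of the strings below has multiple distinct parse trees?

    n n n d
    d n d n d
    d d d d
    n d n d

n n n d: 1 tree
d n d n d: 1 tree
d d d d: 8 trees
n d n d: 1 tree

d d d d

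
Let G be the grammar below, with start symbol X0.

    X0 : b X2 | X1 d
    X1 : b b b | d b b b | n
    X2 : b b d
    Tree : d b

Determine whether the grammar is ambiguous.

Ambiguous

Witness: b b b d

Derivation 1: X0 ⇒ b X2 ⇒ b b b d
Derivation 2: X0 ⇒ X1 d ⇒ b b b d

Two distinct leftmost derivations for the same string.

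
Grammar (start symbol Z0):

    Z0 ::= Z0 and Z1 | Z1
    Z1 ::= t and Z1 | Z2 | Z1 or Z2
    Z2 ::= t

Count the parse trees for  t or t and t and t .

2

Parse trees for t or t and t and t:
  [Z0 [Z0 [Z1 [Z1 [Z2 t]] or [Z2 t]]] and [Z1 t and [Z1 [Z2 t]]]]
  [Z0 [Z0 [Z0 [Z1 [Z1 [Z2 t]] or [Z2 t]]] and [Z1 [Z2 t]]] and [Z1 [Z2 t]]]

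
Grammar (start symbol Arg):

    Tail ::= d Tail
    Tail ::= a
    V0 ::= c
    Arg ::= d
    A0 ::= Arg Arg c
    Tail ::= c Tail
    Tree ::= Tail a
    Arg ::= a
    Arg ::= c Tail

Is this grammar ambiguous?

Unambiguous

(V0, Tree, A0 are unreachable from Arg, so their rules don't affect L(Arg).) The reachable rules are right-linear with at most one rule per (nonterminal, next-terminal) pair. Each input token forces the next rule, so parsing is deterministic.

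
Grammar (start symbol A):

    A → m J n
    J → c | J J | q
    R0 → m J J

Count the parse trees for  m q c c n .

2

Parse trees for m q c c n:
  [A m [J [J q] [J [J c] [J c]]] n]
  [A m [J [J [J q] [J c]] [J c]] n]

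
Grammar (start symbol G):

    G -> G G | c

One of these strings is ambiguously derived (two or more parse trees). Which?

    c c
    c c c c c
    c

c c: 1 tree
c c c c c: 14 trees
c: 1 tree

c c c c c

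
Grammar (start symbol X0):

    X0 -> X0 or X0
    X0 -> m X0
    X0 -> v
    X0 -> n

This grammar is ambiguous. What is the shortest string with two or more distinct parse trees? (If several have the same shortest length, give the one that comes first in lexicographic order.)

length 1: no string has ≥2 trees
length 2: no string has ≥2 trees
length 3: no string has ≥2 trees
length 4: m n or n has 2 parse trees

Two derivations of m n or n:
  X0 ⇒ X0 or X0 ⇒ m X0 or X0 ⇒ m n or X0 ⇒ m n or n
  X0 ⇒ m X0 ⇒ m X0 or X0 ⇒ m n or X0 ⇒ m n or n

m n or n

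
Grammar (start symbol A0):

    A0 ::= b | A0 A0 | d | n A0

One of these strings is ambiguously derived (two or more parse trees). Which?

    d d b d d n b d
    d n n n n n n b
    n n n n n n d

d d b d d n b d: 174 trees
d n n n n n n b: 1 tree
n n n n n n d: 1 tree

d d b d d n b d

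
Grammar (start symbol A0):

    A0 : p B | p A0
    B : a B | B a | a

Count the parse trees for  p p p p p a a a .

Parse trees for p p p p p a a a:
  [A0 p [A0 p [A0 p [A0 p [A0 p [B a [B a [B a]]]]]]]]
  [A0 p [A0 p [A0 p [A0 p [A0 p [B a [B [B a] a]]]]]]]
  [A0 p [A0 p [A0 p [A0 p [A0 p [B [B a [B a]] a]]]]]]
  [A0 p [A0 p [A0 p [A0 p [A0 p [B [B [B a] a] a]]]]]]

4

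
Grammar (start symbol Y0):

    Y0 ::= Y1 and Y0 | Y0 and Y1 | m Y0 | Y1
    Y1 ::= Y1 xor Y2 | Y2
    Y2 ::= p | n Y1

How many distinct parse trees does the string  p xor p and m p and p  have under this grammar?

Parse trees for p xor p and m p and p:
  [Y0 [Y1 [Y1 [Y2 p]] xor [Y2 p]] and [Y0 [Y0 m [Y0 [Y1 [Y2 p]]]] and [Y1 [Y2 p]]]]
  [Y0 [Y1 [Y1 [Y2 p]] xor [Y2 p]] and [Y0 m [Y0 [Y1 [Y2 p]] and [Y0 [Y1 [Y2 p]]]]]]
  [Y0 [Y1 [Y1 [Y2 p]] xor [Y2 p]] and [Y0 m [Y0 [Y0 [Y1 [Y2 p]]] and [Y1 [Y2 p]]]]]
  [Y0 [Y0 [Y1 [Y1 [Y2 p]] xor [Y2 p]] and [Y0 m [Y0 [Y1 [Y2 p]]]]] and [Y1 [Y2 p]]]

4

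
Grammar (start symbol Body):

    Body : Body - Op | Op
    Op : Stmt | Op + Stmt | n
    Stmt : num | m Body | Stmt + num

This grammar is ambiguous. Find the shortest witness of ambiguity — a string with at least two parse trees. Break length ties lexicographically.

num + num

length 1: no string has ≥2 trees
length 2: no string has ≥2 trees
length 3: num + num has 2 parse trees

Two derivations of num + num:
  Body ⇒ Op ⇒ Stmt ⇒ Stmt + num ⇒ num + num
  Body ⇒ Op ⇒ Op + Stmt ⇒ Stmt + Stmt ⇒ num + Stmt ⇒ num + num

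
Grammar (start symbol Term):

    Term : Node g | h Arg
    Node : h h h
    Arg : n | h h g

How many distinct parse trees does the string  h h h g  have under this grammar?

2

Parse trees for h h h g:
  [Term [Node h h h] g]
  [Term h [Arg h h g]]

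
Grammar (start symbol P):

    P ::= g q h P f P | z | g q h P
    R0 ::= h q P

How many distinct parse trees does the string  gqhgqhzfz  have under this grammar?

2

Parse trees for gqhgqhzfz:
  [P g q h [P g q h [P z]] f [P z]]
  [P g q h [P g q h [P z] f [P z]]]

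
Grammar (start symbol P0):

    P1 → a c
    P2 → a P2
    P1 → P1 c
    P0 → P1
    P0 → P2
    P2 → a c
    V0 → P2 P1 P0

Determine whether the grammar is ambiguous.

Witness: a c

Derivation 1: P0 ⇒ P1 ⇒ a c
Derivation 2: P0 ⇒ P2 ⇒ a c

Two distinct leftmost derivations for the same string.

Ambiguous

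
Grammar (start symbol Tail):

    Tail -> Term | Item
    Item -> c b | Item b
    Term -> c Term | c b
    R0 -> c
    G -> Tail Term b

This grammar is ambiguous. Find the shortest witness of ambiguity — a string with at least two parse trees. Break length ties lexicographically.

length 2: c b has 2 parse trees

Two derivations of c b:
  Tail ⇒ Term ⇒ c b
  Tail ⇒ Item ⇒ c b

c b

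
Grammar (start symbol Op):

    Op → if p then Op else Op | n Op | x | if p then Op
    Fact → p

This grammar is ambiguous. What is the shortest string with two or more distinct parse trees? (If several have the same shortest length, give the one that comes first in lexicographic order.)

length 1: no string has ≥2 trees
length 2: no string has ≥2 trees
length 3: no string has ≥2 trees
length 4: no string has ≥2 trees
length 5: no string has ≥2 trees
length 6: no string has ≥2 trees
length 7: no string has ≥2 trees
length 8: no string has ≥2 trees
length 9: if p then if p then x else x has 2 parse trees

Two derivations of if p then if p then x else x:
  Op ⇒ if p then Op else Op ⇒ if p then if p then Op else Op ⇒ if p then if p then x else Op ⇒ if p then if p then x else x
  Op ⇒ if p then Op ⇒ if p then if p then Op else Op ⇒ if p then if p then x else Op ⇒ if p then if p then x else x

if p then if p then x else x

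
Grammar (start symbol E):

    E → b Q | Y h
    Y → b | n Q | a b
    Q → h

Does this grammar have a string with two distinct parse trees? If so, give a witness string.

Witness: b h

Derivation 1: E ⇒ b Q ⇒ b h
Derivation 2: E ⇒ Y h ⇒ b h

Two distinct leftmost derivations for the same string.

Ambiguous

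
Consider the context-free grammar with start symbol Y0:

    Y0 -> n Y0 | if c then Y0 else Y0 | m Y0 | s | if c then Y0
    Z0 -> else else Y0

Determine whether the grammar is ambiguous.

Ambiguous

Witness: if c then if c then s else s

Derivation 1: Y0 ⇒ if c then Y0 else Y0 ⇒ if c then if c then Y0 else Y0 ⇒ if c then if c then s else Y0 ⇒ if c then if c then s else s
Derivation 2: Y0 ⇒ if c then Y0 ⇒ if c then if c then Y0 else Y0 ⇒ if c then if c then s else Y0 ⇒ if c then if c then s else s

Two distinct leftmost derivations for the same string.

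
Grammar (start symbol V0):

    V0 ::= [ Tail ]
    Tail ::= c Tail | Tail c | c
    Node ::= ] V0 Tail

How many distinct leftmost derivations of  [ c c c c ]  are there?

Parse trees for [ c c c c ]:
  [V0 [ [Tail c [Tail c [Tail c [Tail c]]]] ]]
  [V0 [ [Tail c [Tail c [Tail [Tail c] c]]] ]]
  [V0 [ [Tail c [Tail [Tail c [Tail c]] c]] ]]
  [V0 [ [Tail c [Tail [Tail [Tail c] c] c]] ]]
  [V0 [ [Tail [Tail c [Tail c [Tail c]]] c] ]]
  [V0 [ [Tail [Tail c [Tail [Tail c] c]] c] ]]
  [V0 [ [Tail [Tail [Tail c [Tail c]] c] c] ]]
  [V0 [ [Tail [Tail [Tail [Tail c] c] c] c] ]]

8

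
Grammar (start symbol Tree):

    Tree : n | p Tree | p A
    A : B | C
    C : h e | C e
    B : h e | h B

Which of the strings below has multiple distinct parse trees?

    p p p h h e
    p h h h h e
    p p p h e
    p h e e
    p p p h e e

p p p h e

p p p h h e: 1 tree
p h h h h e: 1 tree
p p p h e: 2 trees
p h e e: 1 tree
p p p h e e: 1 tree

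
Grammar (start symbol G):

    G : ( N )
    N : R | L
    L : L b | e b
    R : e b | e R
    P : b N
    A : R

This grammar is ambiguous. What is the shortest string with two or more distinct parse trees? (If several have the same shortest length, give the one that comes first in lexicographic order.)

( e b )

length 4: ( e b ) has 2 parse trees

Two derivations of ( e b ):
  G ⇒ ( N ) ⇒ ( R ) ⇒ ( e b )
  G ⇒ ( N ) ⇒ ( L ) ⇒ ( e b )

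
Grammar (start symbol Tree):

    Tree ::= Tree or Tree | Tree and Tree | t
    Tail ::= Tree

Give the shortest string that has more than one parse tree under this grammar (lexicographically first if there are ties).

t and t and t

length 1: no string has ≥2 trees
length 3: no string has ≥2 trees
length 5: t and t and t has 2 parse trees

Two derivations of t and t and t:
  Tree ⇒ Tree and Tree ⇒ Tree and Tree and Tree ⇒ t and Tree and Tree ⇒ t and t and Tree ⇒ t and t and t
  Tree ⇒ Tree and Tree ⇒ t and Tree ⇒ t and Tree and Tree ⇒ t and t and Tree ⇒ t and t and t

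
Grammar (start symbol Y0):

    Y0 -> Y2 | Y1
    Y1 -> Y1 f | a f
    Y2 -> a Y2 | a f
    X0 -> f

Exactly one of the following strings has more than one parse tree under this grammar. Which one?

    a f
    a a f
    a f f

a f: 2 trees
a a f: 1 tree
a f f: 1 tree

a f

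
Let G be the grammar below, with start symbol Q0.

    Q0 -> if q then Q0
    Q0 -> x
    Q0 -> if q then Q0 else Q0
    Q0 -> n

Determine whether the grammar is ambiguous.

Ambiguous

Witness: if q then if q then n else n

Derivation 1: Q0 ⇒ if q then Q0 ⇒ if q then if q then Q0 else Q0 ⇒ if q then if q then n else Q0 ⇒ if q then if q then n else n
Derivation 2: Q0 ⇒ if q then Q0 else Q0 ⇒ if q then if q then Q0 else Q0 ⇒ if q then if q then n else Q0 ⇒ if q then if q then n else n

Two distinct leftmost derivations for the same string.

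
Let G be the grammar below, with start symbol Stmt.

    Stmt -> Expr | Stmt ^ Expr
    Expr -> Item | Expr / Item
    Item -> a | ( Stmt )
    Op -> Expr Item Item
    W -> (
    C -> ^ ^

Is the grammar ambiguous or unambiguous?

Only Stmt, Expr, Item are reachable from Stmt; ignoring the rest: The grammar is stratified — Stmt handles '^' (left-recursive), Expr handles '/', Item atoms. Each operator has a fixed associativity and precedence level, so every string has one parse.

Unambiguous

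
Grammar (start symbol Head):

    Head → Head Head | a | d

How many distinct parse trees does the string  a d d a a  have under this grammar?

14

Parse trees for a d d a a (showing first 6 of 14):
  [Head [Head a] [Head [Head d] [Head [Head d] [Head [Head a] [Head a]]]]]
  [Head [Head a] [Head [Head d] [Head [Head [Head d] [Head a]] [Head a]]]]
  [Head [Head a] [Head [Head [Head d] [Head d]] [Head [Head a] [Head a]]]]
  [Head [Head a] [Head [Head [Head d] [Head [Head d] [Head a]]] [Head a]]]
  [Head [Head a] [Head [Head [Head [Head d] [Head d]] [Head a]] [Head a]]]
  [Head [Head [Head a] [Head d]] [Head [Head d] [Head [Head a] [Head a]]]]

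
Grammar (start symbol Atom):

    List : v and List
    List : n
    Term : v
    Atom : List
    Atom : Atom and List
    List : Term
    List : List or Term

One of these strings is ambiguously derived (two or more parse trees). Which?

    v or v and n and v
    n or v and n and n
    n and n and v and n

v or v and n and v: 1 tree
n or v and n and n: 1 tree
n and n and v and n: 2 trees

n and n and v and n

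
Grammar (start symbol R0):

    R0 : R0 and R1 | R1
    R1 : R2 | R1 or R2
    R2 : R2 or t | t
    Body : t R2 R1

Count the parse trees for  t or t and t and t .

2

Parse trees for t or t and t and t:
  [R0 [R0 [R0 [R1 [R2 [R2 t] or t]]] and [R1 [R2 t]]] and [R1 [R2 t]]]
  [R0 [R0 [R0 [R1 [R1 [R2 t]] or [R2 t]]] and [R1 [R2 t]]] and [R1 [R2 t]]]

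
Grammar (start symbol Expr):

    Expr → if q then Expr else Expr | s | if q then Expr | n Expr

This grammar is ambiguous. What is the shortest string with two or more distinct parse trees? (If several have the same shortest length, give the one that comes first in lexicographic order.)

length 1: no string has ≥2 trees
length 2: no string has ≥2 trees
length 3: no string has ≥2 trees
length 4: no string has ≥2 trees
length 5: no string has ≥2 trees
length 6: no string has ≥2 trees
length 7: no string has ≥2 trees
length 8: no string has ≥2 trees
length 9: if q then if q then s else s has 2 parse trees

Two derivations of if q then if q then s else s:
  Expr ⇒ if q then Expr else Expr ⇒ if q then if q then Expr else Expr ⇒ if q then if q then s else Expr ⇒ if q then if q then s else s
  Expr ⇒ if q then Expr ⇒ if q then if q then Expr else Expr ⇒ if q then if q then s else Expr ⇒ if q then if q then s else s

if q then if q then s else s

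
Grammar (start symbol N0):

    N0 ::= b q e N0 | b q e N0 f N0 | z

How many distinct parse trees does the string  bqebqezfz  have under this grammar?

Parse trees for bqebqezfz:
  [N0 b q e [N0 b q e [N0 z] f [N0 z]]]
  [N0 b q e [N0 b q e [N0 z]] f [N0 z]]

2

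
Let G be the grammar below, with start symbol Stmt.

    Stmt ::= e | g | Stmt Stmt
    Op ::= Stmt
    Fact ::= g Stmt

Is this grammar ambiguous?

Witness: e e e

Derivation 1: Stmt ⇒ Stmt Stmt ⇒ e Stmt ⇒ e Stmt Stmt ⇒ e e Stmt ⇒ e e e
Derivation 2: Stmt ⇒ Stmt Stmt ⇒ Stmt Stmt Stmt ⇒ e Stmt Stmt ⇒ e e Stmt ⇒ e e e

Two distinct leftmost derivations for the same string.

Ambiguous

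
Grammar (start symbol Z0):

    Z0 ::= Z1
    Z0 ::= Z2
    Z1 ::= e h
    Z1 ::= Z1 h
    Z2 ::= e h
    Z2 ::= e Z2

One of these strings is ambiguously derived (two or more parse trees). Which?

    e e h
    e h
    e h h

e h

e e h: 1 tree
e h: 2 trees
e h h: 1 tree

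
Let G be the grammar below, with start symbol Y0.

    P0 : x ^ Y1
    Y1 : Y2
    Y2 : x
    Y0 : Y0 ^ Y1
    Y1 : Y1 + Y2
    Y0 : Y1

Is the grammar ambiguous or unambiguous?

Only Y0, Y1, Y2 are reachable from Y0; ignoring the rest: Y0 → Y0 ^ Y1 | Y1  ;  Y1 → Y1 + Y2 | Y2  — a left-associative chain with Y2 at the bottom. Each string factors uniquely by precedence.

Unambiguous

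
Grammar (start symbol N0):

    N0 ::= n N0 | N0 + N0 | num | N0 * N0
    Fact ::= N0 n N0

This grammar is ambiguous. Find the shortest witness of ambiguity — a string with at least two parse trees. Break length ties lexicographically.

length 1: no string has ≥2 trees
length 2: no string has ≥2 trees
length 3: no string has ≥2 trees
length 4: n num * num has 2 parse trees

Two derivations of n num * num:
  N0 ⇒ n N0 ⇒ n N0 * N0 ⇒ n num * N0 ⇒ n num * num
  N0 ⇒ N0 * N0 ⇒ n N0 * N0 ⇒ n num * N0 ⇒ n num * num

n num * num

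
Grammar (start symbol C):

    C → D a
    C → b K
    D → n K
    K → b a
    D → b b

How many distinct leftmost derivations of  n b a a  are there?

Parse trees for n b a a:
  [C [D n [K b a]] a]

1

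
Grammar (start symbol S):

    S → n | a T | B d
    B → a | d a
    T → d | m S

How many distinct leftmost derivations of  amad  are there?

2

Parse trees for amad:
  [S a [T m [S a [T d]]]]
  [S a [T m [S [B a] d]]]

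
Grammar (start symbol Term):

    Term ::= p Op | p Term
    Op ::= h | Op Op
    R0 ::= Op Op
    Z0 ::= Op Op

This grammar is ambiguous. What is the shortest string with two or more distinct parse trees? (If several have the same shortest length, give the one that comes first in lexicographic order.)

p h h h

length 2: no string has ≥2 trees
length 3: no string has ≥2 trees
length 4: p h h h has 2 parse trees

Two derivations of p h h h:
  Term ⇒ p Op ⇒ p Op Op ⇒ p h Op ⇒ p h Op Op ⇒ p h h Op ⇒ p h h h
  Term ⇒ p Op ⇒ p Op Op ⇒ p Op Op Op ⇒ p h Op Op ⇒ p h h Op ⇒ p h h h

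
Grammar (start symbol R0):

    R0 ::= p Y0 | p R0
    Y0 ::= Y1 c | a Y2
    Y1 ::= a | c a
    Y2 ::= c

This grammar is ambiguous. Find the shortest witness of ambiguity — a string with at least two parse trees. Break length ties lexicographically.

length 3: p a c has 2 parse trees

Two derivations of p a c:
  R0 ⇒ p Y0 ⇒ p Y1 c ⇒ p a c
  R0 ⇒ p Y0 ⇒ p a Y2 ⇒ p a c

p a c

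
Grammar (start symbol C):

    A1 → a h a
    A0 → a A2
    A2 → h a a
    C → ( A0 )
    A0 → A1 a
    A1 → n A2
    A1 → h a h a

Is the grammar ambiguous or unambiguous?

Ambiguous

Witness: ( a h a a )

Derivation 1: C ⇒ ( A0 ) ⇒ ( a A2 ) ⇒ ( a h a a )
Derivation 2: C ⇒ ( A0 ) ⇒ ( A1 a ) ⇒ ( a h a a )

Two distinct leftmost derivations for the same string.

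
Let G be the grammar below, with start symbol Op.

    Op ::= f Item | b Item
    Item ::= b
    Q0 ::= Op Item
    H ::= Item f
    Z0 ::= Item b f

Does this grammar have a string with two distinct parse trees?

Unambiguous

Only Op, Item are reachable from Op; ignoring the rest: The reachable rules are right-linear with at most one rule per (nonterminal, next-terminal) pair. Each input token forces the next rule, so parsing is deterministic.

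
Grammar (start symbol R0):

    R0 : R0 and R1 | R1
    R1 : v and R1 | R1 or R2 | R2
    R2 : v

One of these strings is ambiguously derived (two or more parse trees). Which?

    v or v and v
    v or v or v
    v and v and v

v and v and v

v or v and v: 1 tree
v or v or v: 1 tree
v and v and v: 4 trees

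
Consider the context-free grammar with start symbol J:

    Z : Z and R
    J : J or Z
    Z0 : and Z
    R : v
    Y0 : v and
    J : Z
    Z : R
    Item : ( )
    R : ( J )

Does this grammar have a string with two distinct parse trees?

Only J, Z, R are reachable from J; ignoring the rest: This is a standard precedence ladder (J over Z over R), with each level left-recursive on its own operator ('or' at J, 'and' at Z). That structure is LR(1), hence unambiguous.

Unambiguous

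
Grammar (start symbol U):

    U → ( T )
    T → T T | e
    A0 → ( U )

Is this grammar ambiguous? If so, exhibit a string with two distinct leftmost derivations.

Ambiguous

Witness: ( e e e )

Derivation 1: U ⇒ ( T ) ⇒ ( T T ) ⇒ ( T T T ) ⇒ ( e T T ) ⇒ ( e e T ) ⇒ ( e e e )
Derivation 2: U ⇒ ( T ) ⇒ ( T T ) ⇒ ( e T ) ⇒ ( e T T ) ⇒ ( e e T ) ⇒ ( e e e )

Two distinct leftmost derivations for the same string.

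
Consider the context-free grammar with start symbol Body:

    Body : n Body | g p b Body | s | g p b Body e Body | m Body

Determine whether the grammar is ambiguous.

Ambiguous

Witness: g p b g p b s e s

Derivation 1: Body ⇒ g p b Body ⇒ g p b g p b Body e Body ⇒ g p b g p b s e Body ⇒ g p b g p b s e s
Derivation 2: Body ⇒ g p b Body e Body ⇒ g p b g p b Body e Body ⇒ g p b g p b s e Body ⇒ g p b g p b s e s

Two distinct leftmost derivations for the same string.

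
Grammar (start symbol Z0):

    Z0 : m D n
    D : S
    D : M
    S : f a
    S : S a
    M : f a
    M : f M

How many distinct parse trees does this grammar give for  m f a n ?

2

Parse trees for m f a n:
  [Z0 m [D [S f a]] n]
  [Z0 m [D [M f a]] n]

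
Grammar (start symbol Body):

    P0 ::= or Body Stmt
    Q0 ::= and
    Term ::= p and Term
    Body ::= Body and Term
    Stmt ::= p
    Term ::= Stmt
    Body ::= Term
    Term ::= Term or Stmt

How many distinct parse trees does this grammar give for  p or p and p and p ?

2

Parse trees for p or p and p and p:
  [Body [Body [Term [Term [Stmt p]] or [Stmt p]]] and [Term p and [Term [Stmt p]]]]
  [Body [Body [Body [Term [Term [Stmt p]] or [Stmt p]]] and [Term [Stmt p]]] and [Term [Stmt p]]]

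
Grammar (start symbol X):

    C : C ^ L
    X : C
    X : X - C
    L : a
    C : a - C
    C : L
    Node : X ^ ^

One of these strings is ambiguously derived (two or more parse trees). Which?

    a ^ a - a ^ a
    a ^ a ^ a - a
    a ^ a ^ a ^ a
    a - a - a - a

a ^ a - a ^ a: 1 tree
a ^ a ^ a - a: 1 tree
a ^ a ^ a ^ a: 1 tree
a - a - a - a: 8 trees

a - a - a - a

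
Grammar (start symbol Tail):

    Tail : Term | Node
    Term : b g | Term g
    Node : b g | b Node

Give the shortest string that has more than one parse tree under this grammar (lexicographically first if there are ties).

b g

length 2: b g has 2 parse trees

Two derivations of b g:
  Tail ⇒ Term ⇒ b g
  Tail ⇒ Node ⇒ b g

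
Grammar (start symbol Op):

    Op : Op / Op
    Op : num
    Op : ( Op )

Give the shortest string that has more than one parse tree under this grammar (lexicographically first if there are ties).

length 1: no string has ≥2 trees
length 3: no string has ≥2 trees
length 5: num / num / num has 2 parse trees

Two derivations of num / num / num:
  Op ⇒ Op / Op ⇒ Op / Op / Op ⇒ num / Op / Op ⇒ num / num / Op ⇒ num / num / num
  Op ⇒ Op / Op ⇒ num / Op ⇒ num / Op / Op ⇒ num / num / Op ⇒ num / num / num

num / num / num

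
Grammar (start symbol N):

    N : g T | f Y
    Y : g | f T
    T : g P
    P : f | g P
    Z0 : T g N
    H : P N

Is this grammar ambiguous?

(Z0, H are unreachable from N, so their rules don't affect L(N).) Each reachable nonterminal has at most one production per leading terminal, and all productions are right-linear; the derivation is determined token-by-token.

Unambiguous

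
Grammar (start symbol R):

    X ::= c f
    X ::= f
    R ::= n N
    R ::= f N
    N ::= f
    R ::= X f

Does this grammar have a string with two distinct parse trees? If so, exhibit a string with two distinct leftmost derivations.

Ambiguous

Witness: f f

Derivation 1: R ⇒ f N ⇒ f f
Derivation 2: R ⇒ X f ⇒ f f

Two distinct leftmost derivations for the same string.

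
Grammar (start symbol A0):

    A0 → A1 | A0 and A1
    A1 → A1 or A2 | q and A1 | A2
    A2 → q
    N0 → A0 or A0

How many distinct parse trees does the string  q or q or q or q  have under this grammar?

1

Parse trees for q or q or q or q:
  [A0 [A1 [A1 [A1 [A1 [A2 q]] or [A2 q]] or [A2 q]] or [A2 q]]]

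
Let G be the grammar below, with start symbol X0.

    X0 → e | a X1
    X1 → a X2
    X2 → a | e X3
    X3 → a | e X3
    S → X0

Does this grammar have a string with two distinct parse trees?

Only X0, X1, X2, X3 are reachable from X0; ignoring the rest: Restricted to the reachable nonterminals, every rule has the form A → t or A → t B, and no two rules for the same A share a first terminal. The grammar encodes a DFA — one run per string.

Unambiguous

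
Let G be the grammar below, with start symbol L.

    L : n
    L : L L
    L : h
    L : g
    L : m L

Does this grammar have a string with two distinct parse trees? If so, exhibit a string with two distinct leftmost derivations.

Ambiguous

Witness: g g g

Derivation 1: L ⇒ L L ⇒ L L L ⇒ g L L ⇒ g g L ⇒ g g g
Derivation 2: L ⇒ L L ⇒ g L ⇒ g L L ⇒ g g L ⇒ g g g

Two distinct leftmost derivations for the same string.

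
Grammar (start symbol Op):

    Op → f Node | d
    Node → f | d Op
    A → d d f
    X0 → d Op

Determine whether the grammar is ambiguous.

(A, X0 are unreachable from Op, so their rules don't affect L(Op).) Restricted to the reachable nonterminals, every rule has the form A → t or A → t B, and no two rules for the same A share a first terminal. The grammar encodes a DFA — one run per string.

Unambiguous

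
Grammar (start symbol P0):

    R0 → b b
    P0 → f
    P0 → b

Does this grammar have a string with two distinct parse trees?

(R0 is unreachable from P0, so its rules don't affect L(P0).) The reachable rules are right-linear with at most one rule per (nonterminal, next-terminal) pair. Each input token forces the next rule, so parsing is deterministic.

Unambiguous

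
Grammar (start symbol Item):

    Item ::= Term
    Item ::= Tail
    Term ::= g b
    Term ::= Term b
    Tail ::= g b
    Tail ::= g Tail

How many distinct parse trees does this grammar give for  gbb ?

Parse trees for gbb:
  [Item [Term [Term g b] b]]

1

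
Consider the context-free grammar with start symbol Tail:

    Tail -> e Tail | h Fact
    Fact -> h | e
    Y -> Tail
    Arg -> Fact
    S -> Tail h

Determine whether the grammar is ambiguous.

Unambiguous

(Y, Arg, S are unreachable from Tail, so their rules don't affect L(Tail).) The reachable rules are right-linear with at most one rule per (nonterminal, next-terminal) pair. Each input token forces the next rule, so parsing is deterministic.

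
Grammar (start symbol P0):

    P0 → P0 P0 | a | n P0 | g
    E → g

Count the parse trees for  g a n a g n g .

23

Parse trees for g a n a g n g (showing first 6 of 23):
  [P0 [P0 g] [P0 [P0 a] [P0 [P0 n [P0 a]] [P0 [P0 g] [P0 n [P0 g]]]]]]
  [P0 [P0 g] [P0 [P0 a] [P0 [P0 [P0 n [P0 a]] [P0 g]] [P0 n [P0 g]]]]]
  [P0 [P0 g] [P0 [P0 a] [P0 [P0 n [P0 [P0 a] [P0 g]]] [P0 n [P0 g]]]]]
  [P0 [P0 g] [P0 [P0 a] [P0 n [P0 [P0 a] [P0 [P0 g] [P0 n [P0 g]]]]]]]
  [P0 [P0 g] [P0 [P0 a] [P0 n [P0 [P0 [P0 a] [P0 g]] [P0 n [P0 g]]]]]]
  [P0 [P0 g] [P0 [P0 [P0 a] [P0 n [P0 a]]] [P0 [P0 g] [P0 n [P0 g]]]]]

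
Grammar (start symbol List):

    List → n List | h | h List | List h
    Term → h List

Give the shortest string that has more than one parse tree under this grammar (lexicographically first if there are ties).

h h

length 1: no string has ≥2 trees
length 2: h h has 2 parse trees

Two derivations of h h:
  List ⇒ h List ⇒ h h
  List ⇒ List h ⇒ h h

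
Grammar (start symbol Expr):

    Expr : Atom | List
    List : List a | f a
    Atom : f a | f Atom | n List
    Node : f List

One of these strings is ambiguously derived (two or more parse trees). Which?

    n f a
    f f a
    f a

n f a: 1 tree
f f a: 1 tree
f a: 2 trees

f a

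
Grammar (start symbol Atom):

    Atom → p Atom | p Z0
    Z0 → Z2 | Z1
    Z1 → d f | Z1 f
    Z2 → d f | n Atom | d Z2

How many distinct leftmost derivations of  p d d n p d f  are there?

2

Parse trees for p d d n p d f:
  [Atom p [Z0 [Z2 d [Z2 d [Z2 n [Atom p [Z0 [Z2 d f]]]]]]]]
  [Atom p [Z0 [Z2 d [Z2 d [Z2 n [Atom p [Z0 [Z1 d f]]]]]]]]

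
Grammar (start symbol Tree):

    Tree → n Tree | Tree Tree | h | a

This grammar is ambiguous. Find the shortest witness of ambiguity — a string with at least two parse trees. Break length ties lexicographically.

a a a

length 1: no string has ≥2 trees
length 2: no string has ≥2 trees
length 3: a a a has 2 parse trees

Two derivations of a a a:
  Tree ⇒ Tree Tree ⇒ Tree Tree Tree ⇒ a Tree Tree ⇒ a a Tree ⇒ a a a
  Tree ⇒ Tree Tree ⇒ a Tree ⇒ a Tree Tree ⇒ a a Tree ⇒ a a a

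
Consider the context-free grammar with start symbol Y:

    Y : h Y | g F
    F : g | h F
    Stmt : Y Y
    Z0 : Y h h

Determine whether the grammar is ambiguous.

(Stmt, Z0 are unreachable from Y, so their rules don't affect L(Y).) The reachable rules are right-linear with at most one rule per (nonterminal, next-terminal) pair. Each input token forces the next rule, so parsing is deterministic.

Unambiguous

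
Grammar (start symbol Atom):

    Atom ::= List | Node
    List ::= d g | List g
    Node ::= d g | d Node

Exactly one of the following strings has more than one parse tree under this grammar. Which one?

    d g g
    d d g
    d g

d g g: 1 tree
d d g: 1 tree
d g: 2 trees

d g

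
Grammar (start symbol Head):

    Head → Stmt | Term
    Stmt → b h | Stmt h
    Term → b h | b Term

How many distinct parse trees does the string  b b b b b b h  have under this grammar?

1

Parse trees for b b b b b b h:
  [Head [Term b [Term b [Term b [Term b [Term b [Term b h]]]]]]]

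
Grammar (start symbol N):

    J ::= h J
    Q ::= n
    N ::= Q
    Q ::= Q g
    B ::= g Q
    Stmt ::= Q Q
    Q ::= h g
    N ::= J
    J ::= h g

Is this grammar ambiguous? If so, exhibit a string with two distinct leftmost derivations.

Witness: h g

Derivation 1: N ⇒ Q ⇒ h g
Derivation 2: N ⇒ J ⇒ h g

Two distinct leftmost derivations for the same string.

Ambiguous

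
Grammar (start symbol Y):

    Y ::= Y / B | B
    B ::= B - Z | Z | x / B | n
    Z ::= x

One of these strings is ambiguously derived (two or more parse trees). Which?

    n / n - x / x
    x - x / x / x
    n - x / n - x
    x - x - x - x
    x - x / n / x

x - x / x / x

n / n - x / x: 1 tree
x - x / x / x: 2 trees
n - x / n - x: 1 tree
x - x - x - x: 1 tree
x - x / n / x: 1 tree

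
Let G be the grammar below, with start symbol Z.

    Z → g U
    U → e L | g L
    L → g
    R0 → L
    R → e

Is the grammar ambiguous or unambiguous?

Unambiguous

Only Z, U, L are reachable from Z; ignoring the rest: The reachable rules are right-linear with at most one rule per (nonterminal, next-terminal) pair. Each input token forces the next rule, so parsing is deterministic.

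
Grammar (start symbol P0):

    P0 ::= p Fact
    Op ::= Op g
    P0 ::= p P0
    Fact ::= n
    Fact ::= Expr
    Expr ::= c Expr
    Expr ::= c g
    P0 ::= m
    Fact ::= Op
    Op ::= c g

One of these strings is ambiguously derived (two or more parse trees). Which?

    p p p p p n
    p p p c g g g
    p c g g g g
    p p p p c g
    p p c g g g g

p p p p c g

p p p p p n: 1 tree
p p p c g g g: 1 tree
p c g g g g: 1 tree
p p p p c g: 2 trees
p p c g g g g: 1 tree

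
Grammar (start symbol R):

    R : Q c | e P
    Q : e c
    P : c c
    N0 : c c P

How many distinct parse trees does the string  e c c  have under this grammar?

Parse trees for e c c:
  [R [Q e c] c]
  [R e [P c c]]

2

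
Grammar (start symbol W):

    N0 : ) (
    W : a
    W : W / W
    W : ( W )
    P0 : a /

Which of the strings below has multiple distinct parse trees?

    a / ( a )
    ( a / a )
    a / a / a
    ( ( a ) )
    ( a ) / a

a / a / a

a / ( a ): 1 tree
( a / a ): 1 tree
a / a / a: 2 trees
( ( a ) ): 1 tree
( a ) / a: 1 tree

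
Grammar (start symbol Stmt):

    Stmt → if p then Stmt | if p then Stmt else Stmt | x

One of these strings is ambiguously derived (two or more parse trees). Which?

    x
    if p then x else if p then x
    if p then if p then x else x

if p then if p then x else x

x: 1 tree
if p then x else if p then x: 1 tree
if p then if p then x else x: 2 trees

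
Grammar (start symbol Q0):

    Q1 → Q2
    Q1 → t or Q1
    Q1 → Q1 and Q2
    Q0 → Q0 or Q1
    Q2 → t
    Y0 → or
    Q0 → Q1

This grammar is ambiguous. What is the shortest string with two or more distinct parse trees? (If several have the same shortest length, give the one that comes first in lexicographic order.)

t or t

length 1: no string has ≥2 trees
length 3: t or t has 2 parse trees

Two derivations of t or t:
  Q0 ⇒ Q0 or Q1 ⇒ Q1 or Q1 ⇒ Q2 or Q1 ⇒ t or Q1 ⇒ t or Q2 ⇒ t or t
  Q0 ⇒ Q1 ⇒ t or Q1 ⇒ t or Q2 ⇒ t or t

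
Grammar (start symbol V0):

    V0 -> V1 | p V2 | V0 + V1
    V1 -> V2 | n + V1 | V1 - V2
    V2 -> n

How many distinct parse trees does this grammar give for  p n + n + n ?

Parse trees for p n + n + n:
  [V0 [V0 p [V2 n]] + [V1 n + [V1 [V2 n]]]]
  [V0 [V0 [V0 p [V2 n]] + [V1 [V2 n]]] + [V1 [V2 n]]]

2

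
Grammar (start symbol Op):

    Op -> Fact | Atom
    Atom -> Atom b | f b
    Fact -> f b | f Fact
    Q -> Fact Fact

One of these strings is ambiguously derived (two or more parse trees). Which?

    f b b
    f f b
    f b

f b

f b b: 1 tree
f f b: 1 tree
f b: 2 trees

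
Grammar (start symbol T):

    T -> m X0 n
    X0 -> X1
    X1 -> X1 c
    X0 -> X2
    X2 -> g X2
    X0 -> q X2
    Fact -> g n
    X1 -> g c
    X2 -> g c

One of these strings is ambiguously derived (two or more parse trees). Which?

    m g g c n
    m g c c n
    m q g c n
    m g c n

m g c n

m g g c n: 1 tree
m g c c n: 1 tree
m q g c n: 1 tree
m g c n: 2 trees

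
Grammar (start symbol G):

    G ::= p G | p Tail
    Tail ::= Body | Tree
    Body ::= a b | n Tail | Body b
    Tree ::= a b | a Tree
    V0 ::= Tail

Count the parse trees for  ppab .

2

Parse trees for ppab:
  [G p [G p [Tail [Body a b]]]]
  [G p [G p [Tail [Tree a b]]]]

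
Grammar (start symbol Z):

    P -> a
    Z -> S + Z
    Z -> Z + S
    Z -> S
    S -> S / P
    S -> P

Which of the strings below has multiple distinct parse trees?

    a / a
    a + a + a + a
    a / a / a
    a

a / a: 1 tree
a + a + a + a: 8 trees
a / a / a: 1 tree
a: 1 tree

a + a + a + a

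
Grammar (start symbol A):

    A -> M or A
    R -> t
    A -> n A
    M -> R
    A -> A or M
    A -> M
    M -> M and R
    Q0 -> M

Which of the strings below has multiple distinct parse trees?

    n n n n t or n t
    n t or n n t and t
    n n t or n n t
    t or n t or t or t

n n n n t or n t: 1 tree
n t or n n t and t: 1 tree
n n t or n n t: 1 tree
t or n t or t or t: 11 trees

t or n t or t or t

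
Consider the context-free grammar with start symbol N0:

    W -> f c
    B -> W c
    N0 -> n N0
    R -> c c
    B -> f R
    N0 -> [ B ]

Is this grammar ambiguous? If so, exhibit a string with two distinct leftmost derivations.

Witness: [ f c c ]

Derivation 1: N0 ⇒ [ B ] ⇒ [ W c ] ⇒ [ f c c ]
Derivation 2: N0 ⇒ [ B ] ⇒ [ f R ] ⇒ [ f c c ]

Two distinct leftmost derivations for the same string.

Ambiguous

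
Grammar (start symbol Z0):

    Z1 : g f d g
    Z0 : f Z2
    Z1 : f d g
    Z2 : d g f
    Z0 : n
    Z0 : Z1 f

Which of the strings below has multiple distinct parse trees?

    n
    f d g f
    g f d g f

f d g f

n: 1 tree
f d g f: 2 trees
g f d g f: 1 tree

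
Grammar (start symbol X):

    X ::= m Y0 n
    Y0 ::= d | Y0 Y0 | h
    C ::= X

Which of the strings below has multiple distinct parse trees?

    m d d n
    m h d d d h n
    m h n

m d d n: 1 tree
m h d d d h n: 14 trees
m h n: 1 tree

m h d d d h n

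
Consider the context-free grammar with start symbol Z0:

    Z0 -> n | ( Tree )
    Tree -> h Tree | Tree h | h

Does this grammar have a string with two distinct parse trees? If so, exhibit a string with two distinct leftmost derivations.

Ambiguous

Witness: ( h h )

Derivation 1: Z0 ⇒ ( Tree ) ⇒ ( h Tree ) ⇒ ( h h )
Derivation 2: Z0 ⇒ ( Tree ) ⇒ ( Tree h ) ⇒ ( h h )

Two distinct leftmost derivations for the same string.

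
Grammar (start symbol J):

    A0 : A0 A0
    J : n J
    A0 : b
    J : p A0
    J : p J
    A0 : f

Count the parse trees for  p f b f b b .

Parse trees for p f b f b b (showing first 6 of 14):
  [J p [A0 [A0 f] [A0 [A0 b] [A0 [A0 f] [A0 [A0 b] [A0 b]]]]]]
  [J p [A0 [A0 f] [A0 [A0 b] [A0 [A0 [A0 f] [A0 b]] [A0 b]]]]]
  [J p [A0 [A0 f] [A0 [A0 [A0 b] [A0 f]] [A0 [A0 b] [A0 b]]]]]
  [J p [A0 [A0 f] [A0 [A0 [A0 b] [A0 [A0 f] [A0 b]]] [A0 b]]]]
  [J p [A0 [A0 f] [A0 [A0 [A0 [A0 b] [A0 f]] [A0 b]] [A0 b]]]]
  [J p [A0 [A0 [A0 f] [A0 b]] [A0 [A0 f] [A0 [A0 b] [A0 b]]]]]

14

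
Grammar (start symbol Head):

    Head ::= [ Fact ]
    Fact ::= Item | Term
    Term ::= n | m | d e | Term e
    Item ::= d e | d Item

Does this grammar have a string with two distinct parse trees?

Ambiguous

Witness: [ d e ]

Derivation 1: Head ⇒ [ Fact ] ⇒ [ Item ] ⇒ [ d e ]
Derivation 2: Head ⇒ [ Fact ] ⇒ [ Term ] ⇒ [ d e ]

Two distinct leftmost derivations for the same string.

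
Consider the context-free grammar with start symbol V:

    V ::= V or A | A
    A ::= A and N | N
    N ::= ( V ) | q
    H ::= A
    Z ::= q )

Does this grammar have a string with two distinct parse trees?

(H, Z are unreachable from V, so their rules don't affect L(V).) The grammar is stratified — V handles 'or' (left-recursive), A handles 'and', N atoms. Each operator has a fixed associativity and precedence level, so every string has one parse.

Unambiguous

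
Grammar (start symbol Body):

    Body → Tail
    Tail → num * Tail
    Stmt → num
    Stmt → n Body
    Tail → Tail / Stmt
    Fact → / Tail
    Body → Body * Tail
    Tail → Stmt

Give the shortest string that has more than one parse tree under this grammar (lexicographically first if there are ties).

num * num

length 1: no string has ≥2 trees
length 2: no string has ≥2 trees
length 3: num * num has 2 parse trees

Two derivations of num * num:
  Body ⇒ Tail ⇒ num * Tail ⇒ num * Stmt ⇒ num * num
  Body ⇒ Body * Tail ⇒ Tail * Tail ⇒ Stmt * Tail ⇒ num * Tail ⇒ num * Stmt ⇒ num * num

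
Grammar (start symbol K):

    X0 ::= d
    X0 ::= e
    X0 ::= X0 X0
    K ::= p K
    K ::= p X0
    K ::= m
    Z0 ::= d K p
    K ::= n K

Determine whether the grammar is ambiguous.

Ambiguous

Witness: p d d d

Derivation 1: K ⇒ p X0 ⇒ p X0 X0 ⇒ p d X0 ⇒ p d X0 X0 ⇒ p d d X0 ⇒ p d d d
Derivation 2: K ⇒ p X0 ⇒ p X0 X0 ⇒ p X0 X0 X0 ⇒ p d X0 X0 ⇒ p d d X0 ⇒ p d d d

Two distinct leftmost derivations for the same string.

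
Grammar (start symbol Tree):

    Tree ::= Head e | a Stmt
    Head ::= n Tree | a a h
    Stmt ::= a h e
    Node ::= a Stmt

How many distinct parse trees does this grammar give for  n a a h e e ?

2

Parse trees for n a a h e e:
  [Tree [Head n [Tree [Head a a h] e]] e]
  [Tree [Head n [Tree a [Stmt a h e]]] e]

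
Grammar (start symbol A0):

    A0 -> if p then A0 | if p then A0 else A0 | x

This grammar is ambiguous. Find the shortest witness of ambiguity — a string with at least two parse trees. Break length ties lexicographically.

length 1: no string has ≥2 trees
length 4: no string has ≥2 trees
length 6: no string has ≥2 trees
length 7: no string has ≥2 trees
length 9: if p then if p then x else x has 2 parse trees

Two derivations of if p then if p then x else x:
  A0 ⇒ if p then A0 ⇒ if p then if p then A0 else A0 ⇒ if p then if p then x else A0 ⇒ if p then if p then x else x
  A0 ⇒ if p then A0 else A0 ⇒ if p then if p then A0 else A0 ⇒ if p then if p then x else A0 ⇒ if p then if p then x else x

if p then if p then x else x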